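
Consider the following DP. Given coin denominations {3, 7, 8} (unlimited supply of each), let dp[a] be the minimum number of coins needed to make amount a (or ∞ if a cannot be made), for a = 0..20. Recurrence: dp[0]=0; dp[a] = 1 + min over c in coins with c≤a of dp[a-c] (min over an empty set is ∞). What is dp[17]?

3

 a  0  1  2  3  4  5  6  7  8  9 10 11 12 13 14 15 16 17 18 19 20
dp  0  -  -  1  -  -  2  1  1  3  2  2  4  3  2  2  2  3  3  3  4
(- denotes ∞ / unreachable)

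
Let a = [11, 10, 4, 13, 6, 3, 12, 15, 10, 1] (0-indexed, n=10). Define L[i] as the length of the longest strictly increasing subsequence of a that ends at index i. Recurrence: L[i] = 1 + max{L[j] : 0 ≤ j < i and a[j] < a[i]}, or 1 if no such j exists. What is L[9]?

   i    0    1    2    3    4    5    6    7    8    9
a[i]   11   10    4   13    6    3   12   15   10    1
L[i]    1    1    1    2    2    1    3    4    3    1

1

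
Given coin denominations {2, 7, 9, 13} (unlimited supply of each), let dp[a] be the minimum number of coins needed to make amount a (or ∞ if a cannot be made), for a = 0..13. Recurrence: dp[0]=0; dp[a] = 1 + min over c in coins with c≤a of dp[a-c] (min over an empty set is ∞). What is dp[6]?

 a  0  1  2  3  4  5  6  7  8  9 10 11 12 13
dp  0  -  1  -  2  -  3  1  4  1  5  2  6  1
(- denotes ∞ / unreachable)

3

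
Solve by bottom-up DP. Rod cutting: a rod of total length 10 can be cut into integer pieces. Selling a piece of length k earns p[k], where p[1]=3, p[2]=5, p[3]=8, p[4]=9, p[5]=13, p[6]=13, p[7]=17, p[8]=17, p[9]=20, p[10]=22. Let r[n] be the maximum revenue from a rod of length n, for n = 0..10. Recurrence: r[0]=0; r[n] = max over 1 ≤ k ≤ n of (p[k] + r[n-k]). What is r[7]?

   n    0    1    2    3    4    5    6    7    8    9   10
r[n]    0    3    6    9   12   15   18   21   24   27   30

21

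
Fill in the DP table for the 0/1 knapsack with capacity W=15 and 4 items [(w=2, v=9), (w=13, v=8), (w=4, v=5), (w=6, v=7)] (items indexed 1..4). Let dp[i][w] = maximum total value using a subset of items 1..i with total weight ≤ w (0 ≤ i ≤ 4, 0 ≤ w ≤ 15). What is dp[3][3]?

i\w   0   1   2   3   4   5   6   7   8   9  10  11  12  13  14  15
  0   0   0   0   0   0   0   0   0   0   0   0   0   0   0   0   0
  1   0   0   9   9   9   9   9   9   9   9   9   9   9   9   9   9
  2   0   0   9   9   9   9   9   9   9   9   9   9   9   9   9  17
  3   0   0   9   9   9   9  14  14  14  14  14  14  14  14  14  17
  4   0   0   9   9   9   9  14  14  16  16  16  16  21  21  21  21

9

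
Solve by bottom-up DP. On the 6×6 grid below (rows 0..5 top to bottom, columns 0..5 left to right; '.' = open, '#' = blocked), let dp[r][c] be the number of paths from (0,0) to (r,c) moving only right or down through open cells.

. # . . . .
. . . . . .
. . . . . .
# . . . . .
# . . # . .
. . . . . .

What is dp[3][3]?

9

r\c   0   1   2   3   4   5
  0   1   0   0   0   0   0
  1   1   1   1   1   1   1
  2   1   2   3   4   5   6
  3   0   2   5   9  14  20
  4   0   2   7   0  14  34
  5   0   2   9   9  23  57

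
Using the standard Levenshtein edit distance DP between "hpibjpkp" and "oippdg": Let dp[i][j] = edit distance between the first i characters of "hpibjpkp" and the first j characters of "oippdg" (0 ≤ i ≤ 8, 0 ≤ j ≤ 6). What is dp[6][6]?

   ''  o  i  p  p  d  g
''  0  1  2  3  4  5  6
 h  1  1  2  3  4  5  6
 p  2  2  2  2  3  4  5
 i  3  3  2  3  3  4  5
 b  4  4  3  3  4  4  5
 j  5  5  4  4  4  5  5
 p  6  6  5  4  4  5  6
 k  7  7  6  5  5  5  6
 p  8  8  7  6  5  6  6

6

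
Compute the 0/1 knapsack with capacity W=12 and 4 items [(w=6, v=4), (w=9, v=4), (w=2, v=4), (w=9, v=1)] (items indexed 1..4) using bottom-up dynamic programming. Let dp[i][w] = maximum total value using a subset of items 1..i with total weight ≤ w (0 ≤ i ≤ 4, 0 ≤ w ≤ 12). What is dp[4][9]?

i\w   0   1   2   3   4   5   6   7   8   9  10  11  12
  0   0   0   0   0   0   0   0   0   0   0   0   0   0
  1   0   0   0   0   0   0   4   4   4   4   4   4   4
  2   0   0   0   0   0   0   4   4   4   4   4   4   4
  3   0   0   4   4   4   4   4   4   8   8   8   8   8
  4   0   0   4   4   4   4   4   4   8   8   8   8   8

8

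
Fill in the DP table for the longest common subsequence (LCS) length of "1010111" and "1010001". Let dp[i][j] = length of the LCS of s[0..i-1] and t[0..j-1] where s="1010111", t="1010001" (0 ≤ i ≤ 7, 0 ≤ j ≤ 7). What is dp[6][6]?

   ''  1  0  1  0  0  0  1
''  0  0  0  0  0  0  0  0
 1  0  1  1  1  1  1  1  1
 0  0  1  2  2  2  2  2  2
 1  0  1  2  3  3  3  3  3
 0  0  1  2  3  4  4  4  4
 1  0  1  2  3  4  4  4  5
 1  0  1  2  3  4  4  4  5
 1  0  1  2  3  4  4  4  5

4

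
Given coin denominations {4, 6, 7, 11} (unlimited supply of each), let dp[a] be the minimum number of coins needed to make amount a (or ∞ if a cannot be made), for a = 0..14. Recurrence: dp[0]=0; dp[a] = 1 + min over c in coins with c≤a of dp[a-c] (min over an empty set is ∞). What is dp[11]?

 a  0  1  2  3  4  5  6  7  8  9 10 11 12 13 14
dp  0  -  -  -  1  -  1  1  2  -  2  1  2  2  2
(- denotes ∞ / unreachable)

1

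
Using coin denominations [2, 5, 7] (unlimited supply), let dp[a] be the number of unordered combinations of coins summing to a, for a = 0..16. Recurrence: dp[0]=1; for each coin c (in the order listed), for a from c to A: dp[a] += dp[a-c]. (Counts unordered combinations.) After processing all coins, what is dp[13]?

2

after  coin     0     1     2     3     4     5     6     7     8     9    10    11    12    13    14    15    16
          2     1     0     1     0     1     0     1     0     1     0     1     0     1     0     1     0     1
          5     1     0     1     0     1     1     1     1     1     1     2     1     2     1     2     2     2
          7     1     0     1     0     1     1     1     2     1     2     2     2     3     2     4     3     4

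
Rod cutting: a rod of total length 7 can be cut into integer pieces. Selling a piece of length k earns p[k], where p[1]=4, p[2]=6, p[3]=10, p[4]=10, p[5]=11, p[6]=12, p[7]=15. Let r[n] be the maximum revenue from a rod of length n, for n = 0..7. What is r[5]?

   n    0    1    2    3    4    5    6    7
r[n]    0    4    8   12   16   20   24   28

20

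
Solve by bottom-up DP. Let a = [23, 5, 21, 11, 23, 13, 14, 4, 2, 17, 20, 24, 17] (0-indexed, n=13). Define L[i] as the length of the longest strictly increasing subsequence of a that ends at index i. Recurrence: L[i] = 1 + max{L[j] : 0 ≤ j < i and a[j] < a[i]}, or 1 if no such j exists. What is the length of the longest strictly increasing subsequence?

7

   i    0    1    2    3    4    5    6    7    8    9   10   11   12
a[i]   23    5   21   11   23   13   14    4    2   17   20   24   17
L[i]    1    1    2    2    3    3    4    1    1    5    6    7    5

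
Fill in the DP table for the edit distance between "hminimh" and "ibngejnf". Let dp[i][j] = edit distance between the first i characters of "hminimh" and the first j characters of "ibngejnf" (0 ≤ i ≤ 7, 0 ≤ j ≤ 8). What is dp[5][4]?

   ''  i  b  n  g  e  j  n  f
''  0  1  2  3  4  5  6  7  8
 h  1  1  2  3  4  5  6  7  8
 m  2  2  2  3  4  5  6  7  8
 i  3  2  3  3  4  5  6  7  8
 n  4  3  3  3  4  5  6  6  7
 i  5  4  4  4  4  5  6  7  7
 m  6  5  5  5  5  5  6  7  8
 h  7  6  6  6  6  6  6  7  8

4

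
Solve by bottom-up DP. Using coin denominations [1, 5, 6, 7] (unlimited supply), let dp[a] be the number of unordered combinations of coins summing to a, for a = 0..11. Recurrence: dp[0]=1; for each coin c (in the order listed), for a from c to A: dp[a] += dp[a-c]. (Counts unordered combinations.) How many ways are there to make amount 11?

after  coin     0     1     2     3     4     5     6     7     8     9    10    11
          1     1     1     1     1     1     1     1     1     1     1     1     1
          5     1     1     1     1     1     2     2     2     2     2     3     3
          6     1     1     1     1     1     2     3     3     3     3     4     5
          7     1     1     1     1     1     2     3     4     4     4     5     6

6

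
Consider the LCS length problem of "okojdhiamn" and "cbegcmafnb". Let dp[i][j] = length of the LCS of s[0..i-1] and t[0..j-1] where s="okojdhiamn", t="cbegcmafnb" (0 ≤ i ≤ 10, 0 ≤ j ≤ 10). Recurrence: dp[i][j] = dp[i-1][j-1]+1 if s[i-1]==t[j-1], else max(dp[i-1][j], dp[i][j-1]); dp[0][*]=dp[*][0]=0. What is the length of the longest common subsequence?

   ''  c  b  e  g  c  m  a  f  n  b
''  0  0  0  0  0  0  0  0  0  0  0
 o  0  0  0  0  0  0  0  0  0  0  0
 k  0  0  0  0  0  0  0  0  0  0  0
 o  0  0  0  0  0  0  0  0  0  0  0
 j  0  0  0  0  0  0  0  0  0  0  0
 d  0  0  0  0  0  0  0  0  0  0  0
 h  0  0  0  0  0  0  0  0  0  0  0
 i  0  0  0  0  0  0  0  0  0  0  0
 a  0  0  0  0  0  0  0  1  1  1  1
 m  0  0  0  0  0  0  1  1  1  1  1
 n  0  0  0  0  0  0  1  1  1  2  2

2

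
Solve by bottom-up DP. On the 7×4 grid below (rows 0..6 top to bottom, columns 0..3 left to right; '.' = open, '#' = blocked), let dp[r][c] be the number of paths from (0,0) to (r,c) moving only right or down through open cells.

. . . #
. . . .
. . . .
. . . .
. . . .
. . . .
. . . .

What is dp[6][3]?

r\c   0   1   2   3
  0   1   1   1   0
  1   1   2   3   3
  2   1   3   6   9
  3   1   4  10  19
  4   1   5  15  34
  5   1   6  21  55
  6   1   7  28  83

83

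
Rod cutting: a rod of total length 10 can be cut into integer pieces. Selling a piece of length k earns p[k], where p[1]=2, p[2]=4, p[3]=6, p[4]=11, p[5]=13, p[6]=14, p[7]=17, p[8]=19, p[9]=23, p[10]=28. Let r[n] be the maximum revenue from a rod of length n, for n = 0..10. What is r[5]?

13

   n    0    1    2    3    4    5    6    7    8    9   10
r[n]    0    2    4    6   11   13   15   17   22   24   28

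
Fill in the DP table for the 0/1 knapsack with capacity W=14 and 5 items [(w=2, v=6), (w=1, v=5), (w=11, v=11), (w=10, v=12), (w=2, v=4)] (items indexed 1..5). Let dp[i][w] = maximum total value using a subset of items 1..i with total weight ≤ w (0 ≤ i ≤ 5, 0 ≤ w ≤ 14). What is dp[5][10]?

i\w   0   1   2   3   4   5   6   7   8   9  10  11  12  13  14
  0   0   0   0   0   0   0   0   0   0   0   0   0   0   0   0
  1   0   0   6   6   6   6   6   6   6   6   6   6   6   6   6
  2   0   5   6  11  11  11  11  11  11  11  11  11  11  11  11
  3   0   5   6  11  11  11  11  11  11  11  11  11  16  17  22
  4   0   5   6  11  11  11  11  11  11  11  12  17  18  23  23
  5   0   5   6  11  11  15  15  15  15  15  15  17  18  23  23

15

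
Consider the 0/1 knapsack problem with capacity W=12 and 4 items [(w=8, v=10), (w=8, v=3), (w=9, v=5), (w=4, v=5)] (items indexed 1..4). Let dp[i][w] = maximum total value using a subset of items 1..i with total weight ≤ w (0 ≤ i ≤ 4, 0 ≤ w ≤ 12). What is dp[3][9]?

10

i\w   0   1   2   3   4   5   6   7   8   9  10  11  12
  0   0   0   0   0   0   0   0   0   0   0   0   0   0
  1   0   0   0   0   0   0   0   0  10  10  10  10  10
  2   0   0   0   0   0   0   0   0  10  10  10  10  10
  3   0   0   0   0   0   0   0   0  10  10  10  10  10
  4   0   0   0   0   5   5   5   5  10  10  10  10  15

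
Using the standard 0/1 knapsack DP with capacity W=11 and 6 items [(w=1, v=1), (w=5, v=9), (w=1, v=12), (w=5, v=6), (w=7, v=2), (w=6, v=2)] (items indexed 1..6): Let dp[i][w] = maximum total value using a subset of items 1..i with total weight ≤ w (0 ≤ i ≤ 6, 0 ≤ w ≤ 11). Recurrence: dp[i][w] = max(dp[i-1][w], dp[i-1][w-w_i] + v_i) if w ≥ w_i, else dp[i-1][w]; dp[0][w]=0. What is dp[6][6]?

21

i\w   0   1   2   3   4   5   6   7   8   9  10  11
  0   0   0   0   0   0   0   0   0   0   0   0   0
  1   0   1   1   1   1   1   1   1   1   1   1   1
  2   0   1   1   1   1   9  10  10  10  10  10  10
  3   0  12  13  13  13  13  21  22  22  22  22  22
  4   0  12  13  13  13  13  21  22  22  22  22  27
  5   0  12  13  13  13  13  21  22  22  22  22  27
  6   0  12  13  13  13  13  21  22  22  22  22  27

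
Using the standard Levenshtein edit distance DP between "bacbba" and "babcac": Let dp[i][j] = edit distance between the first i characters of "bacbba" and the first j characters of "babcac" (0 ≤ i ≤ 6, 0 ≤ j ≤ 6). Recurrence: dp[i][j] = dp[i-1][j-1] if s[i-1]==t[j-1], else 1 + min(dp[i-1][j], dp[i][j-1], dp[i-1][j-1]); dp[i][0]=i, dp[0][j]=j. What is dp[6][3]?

   ''  b  a  b  c  a  c
''  0  1  2  3  4  5  6
 b  1  0  1  2  3  4  5
 a  2  1  0  1  2  3  4
 c  3  2  1  1  1  2  3
 b  4  3  2  1  2  2  3
 b  5  4  3  2  2  3  3
 a  6  5  4  3  3  2  3

3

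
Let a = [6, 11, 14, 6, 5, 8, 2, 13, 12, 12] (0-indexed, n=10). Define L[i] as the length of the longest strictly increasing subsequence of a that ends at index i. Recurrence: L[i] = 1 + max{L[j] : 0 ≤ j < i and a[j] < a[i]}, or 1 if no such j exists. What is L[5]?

   i    0    1    2    3    4    5    6    7    8    9
a[i]    6   11   14    6    5    8    2   13   12   12
L[i]    1    2    3    1    1    2    1    3    3    3

2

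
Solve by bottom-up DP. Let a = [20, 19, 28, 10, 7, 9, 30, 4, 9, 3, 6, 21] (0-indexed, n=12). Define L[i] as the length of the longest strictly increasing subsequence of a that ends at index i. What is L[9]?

   i    0    1    2    3    4    5    6    7    8    9   10   11
a[i]   20   19   28   10    7    9   30    4    9    3    6   21
L[i]    1    1    2    1    1    2    3    1    2    1    2    3

1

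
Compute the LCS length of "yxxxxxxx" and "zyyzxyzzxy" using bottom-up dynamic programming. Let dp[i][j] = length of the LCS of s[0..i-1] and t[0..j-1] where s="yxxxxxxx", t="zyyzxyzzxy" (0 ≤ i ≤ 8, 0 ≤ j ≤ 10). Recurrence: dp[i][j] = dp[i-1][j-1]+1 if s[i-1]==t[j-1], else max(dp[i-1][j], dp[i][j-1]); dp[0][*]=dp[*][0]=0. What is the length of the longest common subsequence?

   ''  z  y  y  z  x  y  z  z  x  y
''  0  0  0  0  0  0  0  0  0  0  0
 y  0  0  1  1  1  1  1  1  1  1  1
 x  0  0  1  1  1  2  2  2  2  2  2
 x  0  0  1  1  1  2  2  2  2  3  3
 x  0  0  1  1  1  2  2  2  2  3  3
 x  0  0  1  1  1  2  2  2  2  3  3
 x  0  0  1  1  1  2  2  2  2  3  3
 x  0  0  1  1  1  2  2  2  2  3  3
 x  0  0  1  1  1  2  2  2  2  3  3

3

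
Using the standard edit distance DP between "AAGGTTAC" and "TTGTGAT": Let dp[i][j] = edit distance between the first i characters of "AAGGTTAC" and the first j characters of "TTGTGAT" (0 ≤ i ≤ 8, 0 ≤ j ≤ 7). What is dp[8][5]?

6

   ''  T  T  G  T  G  A  T
''  0  1  2  3  4  5  6  7
 A  1  1  2  3  4  5  5  6
 A  2  2  2  3  4  5  5  6
 G  3  3  3  2  3  4  5  6
 G  4  4  4  3  3  3  4  5
 T  5  4  4  4  3  4  4  4
 T  6  5  4  5  4  4  5  4
 A  7  6  5  5  5  5  4  5
 C  8  7  6  6  6  6  5  5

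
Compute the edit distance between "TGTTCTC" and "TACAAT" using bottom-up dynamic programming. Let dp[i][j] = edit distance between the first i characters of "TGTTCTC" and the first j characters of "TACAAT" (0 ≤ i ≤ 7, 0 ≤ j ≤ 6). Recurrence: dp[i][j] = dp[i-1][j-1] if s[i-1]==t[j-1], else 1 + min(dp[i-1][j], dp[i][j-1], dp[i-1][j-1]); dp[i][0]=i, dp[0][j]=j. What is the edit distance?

5

   ''  T  A  C  A  A  T
''  0  1  2  3  4  5  6
 T  1  0  1  2  3  4  5
 G  2  1  1  2  3  4  5
 T  3  2  2  2  3  4  4
 T  4  3  3  3  3  4  4
 C  5  4  4  3  4  4  5
 T  6  5  5  4  4  5  4
 C  7  6  6  5  5  5  5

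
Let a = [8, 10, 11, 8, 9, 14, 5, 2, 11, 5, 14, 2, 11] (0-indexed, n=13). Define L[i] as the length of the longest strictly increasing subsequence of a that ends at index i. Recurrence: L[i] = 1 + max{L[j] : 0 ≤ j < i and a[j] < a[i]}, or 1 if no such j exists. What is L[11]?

   i    0    1    2    3    4    5    6    7    8    9   10   11   12
a[i]    8   10   11    8    9   14    5    2   11    5   14    2   11
L[i]    1    2    3    1    2    4    1    1    3    2    4    1    3

1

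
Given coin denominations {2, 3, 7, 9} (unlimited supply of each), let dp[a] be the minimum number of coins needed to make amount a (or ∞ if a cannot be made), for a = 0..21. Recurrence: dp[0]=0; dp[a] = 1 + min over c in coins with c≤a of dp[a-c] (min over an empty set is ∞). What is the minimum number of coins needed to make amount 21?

 a  0  1  2  3  4  5  6  7  8  9 10 11 12 13 14 15 16 17 18 19 20 21
dp  0  -  1  1  2  2  2  1  3  1  2  2  2  3  2  3  2  3  2  3  3  3
(- denotes ∞ / unreachable)

3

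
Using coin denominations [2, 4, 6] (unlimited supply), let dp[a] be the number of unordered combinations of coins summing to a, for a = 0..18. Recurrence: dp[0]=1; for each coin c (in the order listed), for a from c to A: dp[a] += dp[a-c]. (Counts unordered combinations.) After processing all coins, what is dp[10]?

5

after  coin     0     1     2     3     4     5     6     7     8     9    10    11    12    13    14    15    16    17    18
          2     1     0     1     0     1     0     1     0     1     0     1     0     1     0     1     0     1     0     1
          4     1     0     1     0     2     0     2     0     3     0     3     0     4     0     4     0     5     0     5
          6     1     0     1     0     2     0     3     0     4     0     5     0     7     0     8     0    10     0    12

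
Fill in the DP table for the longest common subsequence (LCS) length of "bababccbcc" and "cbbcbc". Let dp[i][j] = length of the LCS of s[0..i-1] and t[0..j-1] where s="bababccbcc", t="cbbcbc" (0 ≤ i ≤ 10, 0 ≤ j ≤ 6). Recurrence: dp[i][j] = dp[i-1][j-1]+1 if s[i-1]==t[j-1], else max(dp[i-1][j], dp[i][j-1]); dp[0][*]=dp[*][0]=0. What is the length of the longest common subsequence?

   ''  c  b  b  c  b  c
''  0  0  0  0  0  0  0
 b  0  0  1  1  1  1  1
 a  0  0  1  1  1  1  1
 b  0  0  1  2  2  2  2
 a  0  0  1  2  2  2  2
 b  0  0  1  2  2  3  3
 c  0  1  1  2  3  3  4
 c  0  1  1  2  3  3  4
 b  0  1  2  2  3  4  4
 c  0  1  2  2  3  4  5
 c  0  1  2  2  3  4  5

5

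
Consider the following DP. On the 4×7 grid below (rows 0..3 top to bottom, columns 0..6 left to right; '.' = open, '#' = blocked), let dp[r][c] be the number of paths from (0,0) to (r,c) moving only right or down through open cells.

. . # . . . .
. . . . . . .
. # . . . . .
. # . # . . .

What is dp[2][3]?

r\c   0   1   2   3   4   5   6
  0   1   1   0   0   0   0   0
  1   1   2   2   2   2   2   2
  2   1   0   2   4   6   8  10
  3   1   0   2   0   6  14  24

4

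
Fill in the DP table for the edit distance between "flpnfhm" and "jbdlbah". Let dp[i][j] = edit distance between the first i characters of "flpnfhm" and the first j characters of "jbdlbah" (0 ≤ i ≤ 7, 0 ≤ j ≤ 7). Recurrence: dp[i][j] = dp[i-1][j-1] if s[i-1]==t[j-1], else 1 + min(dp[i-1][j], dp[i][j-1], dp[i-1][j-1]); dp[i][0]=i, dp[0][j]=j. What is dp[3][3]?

3

   ''  j  b  d  l  b  a  h
''  0  1  2  3  4  5  6  7
 f  1  1  2  3  4  5  6  7
 l  2  2  2  3  3  4  5  6
 p  3  3  3  3  4  4  5  6
 n  4  4  4  4  4  5  5  6
 f  5  5  5  5  5  5  6  6
 h  6  6  6  6  6  6  6  6
 m  7  7  7  7  7  7  7  7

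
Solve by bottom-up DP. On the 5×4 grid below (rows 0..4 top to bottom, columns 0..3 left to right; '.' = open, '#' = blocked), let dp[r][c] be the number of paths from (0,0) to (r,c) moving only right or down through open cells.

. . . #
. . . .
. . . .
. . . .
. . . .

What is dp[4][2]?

15

r\c   0   1   2   3
  0   1   1   1   0
  1   1   2   3   3
  2   1   3   6   9
  3   1   4  10  19
  4   1   5  15  34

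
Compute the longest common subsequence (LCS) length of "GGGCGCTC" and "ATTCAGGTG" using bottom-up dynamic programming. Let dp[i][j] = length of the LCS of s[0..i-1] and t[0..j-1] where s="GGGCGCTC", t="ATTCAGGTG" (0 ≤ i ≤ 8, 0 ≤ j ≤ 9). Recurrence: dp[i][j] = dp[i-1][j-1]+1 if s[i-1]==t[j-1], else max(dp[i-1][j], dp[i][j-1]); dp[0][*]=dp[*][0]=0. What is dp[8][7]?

   ''  A  T  T  C  A  G  G  T  G
''  0  0  0  0  0  0  0  0  0  0
 G  0  0  0  0  0  0  1  1  1  1
 G  0  0  0  0  0  0  1  2  2  2
 G  0  0  0  0  0  0  1  2  2  3
 C  0  0  0  0  1  1  1  2  2  3
 G  0  0  0  0  1  1  2  2  2  3
 C  0  0  0  0  1  1  2  2  2  3
 T  0  0  1  1  1  1  2  2  3  3
 C  0  0  1  1  2  2  2  2  3  3

2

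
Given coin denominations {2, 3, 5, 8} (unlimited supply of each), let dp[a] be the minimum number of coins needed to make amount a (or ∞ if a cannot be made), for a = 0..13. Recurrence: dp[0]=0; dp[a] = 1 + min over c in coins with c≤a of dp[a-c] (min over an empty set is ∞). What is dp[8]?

1

 a  0  1  2  3  4  5  6  7  8  9 10 11 12 13
dp  0  -  1  1  2  1  2  2  1  3  2  2  3  2
(- denotes ∞ / unreachable)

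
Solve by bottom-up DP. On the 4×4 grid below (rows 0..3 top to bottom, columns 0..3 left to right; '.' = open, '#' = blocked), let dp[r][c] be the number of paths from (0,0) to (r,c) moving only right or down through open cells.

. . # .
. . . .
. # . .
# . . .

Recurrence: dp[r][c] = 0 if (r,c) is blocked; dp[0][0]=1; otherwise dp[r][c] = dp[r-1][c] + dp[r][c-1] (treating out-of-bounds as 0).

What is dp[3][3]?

r\c   0   1   2   3
  0   1   1   0   0
  1   1   2   2   2
  2   1   0   2   4
  3   0   0   2   6

6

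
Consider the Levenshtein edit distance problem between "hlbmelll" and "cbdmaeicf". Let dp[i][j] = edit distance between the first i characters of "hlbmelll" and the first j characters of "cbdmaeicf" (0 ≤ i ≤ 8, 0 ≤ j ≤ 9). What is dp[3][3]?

3

   ''  c  b  d  m  a  e  i  c  f
''  0  1  2  3  4  5  6  7  8  9
 h  1  1  2  3  4  5  6  7  8  9
 l  2  2  2  3  4  5  6  7  8  9
 b  3  3  2  3  4  5  6  7  8  9
 m  4  4  3  3  3  4  5  6  7  8
 e  5  5  4  4  4  4  4  5  6  7
 l  6  6  5  5  5  5  5  5  6  7
 l  7  7  6  6  6  6  6  6  6  7
 l  8  8  7  7  7  7  7  7  7  7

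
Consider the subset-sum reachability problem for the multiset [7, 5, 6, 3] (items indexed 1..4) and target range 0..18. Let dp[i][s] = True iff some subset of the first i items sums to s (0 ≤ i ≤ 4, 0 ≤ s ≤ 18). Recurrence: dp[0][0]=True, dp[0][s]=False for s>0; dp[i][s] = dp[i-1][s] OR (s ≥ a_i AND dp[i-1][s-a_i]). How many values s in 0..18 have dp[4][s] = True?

i\s   0   1   2   3   4   5   6   7   8   9  10  11  12  13  14  15  16  17  18
  0   T   F   F   F   F   F   F   F   F   F   F   F   F   F   F   F   F   F   F
  1   T   F   F   F   F   F   F   T   F   F   F   F   F   F   F   F   F   F   F
  2   T   F   F   F   F   T   F   T   F   F   F   F   T   F   F   F   F   F   F
  3   T   F   F   F   F   T   T   T   F   F   F   T   T   T   F   F   F   F   T
  4   T   F   F   T   F   T   T   T   T   T   T   T   T   T   T   T   T   F   T

15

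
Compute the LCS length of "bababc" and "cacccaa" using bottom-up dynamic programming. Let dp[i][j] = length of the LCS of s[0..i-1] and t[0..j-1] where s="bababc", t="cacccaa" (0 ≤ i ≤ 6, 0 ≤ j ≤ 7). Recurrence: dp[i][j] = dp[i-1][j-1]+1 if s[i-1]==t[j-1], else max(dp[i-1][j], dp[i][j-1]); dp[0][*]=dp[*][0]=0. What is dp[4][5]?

1

   ''  c  a  c  c  c  a  a
''  0  0  0  0  0  0  0  0
 b  0  0  0  0  0  0  0  0
 a  0  0  1  1  1  1  1  1
 b  0  0  1  1  1  1  1  1
 a  0  0  1  1  1  1  2  2
 b  0  0  1  1  1  1  2  2
 c  0  1  1  2  2  2  2  2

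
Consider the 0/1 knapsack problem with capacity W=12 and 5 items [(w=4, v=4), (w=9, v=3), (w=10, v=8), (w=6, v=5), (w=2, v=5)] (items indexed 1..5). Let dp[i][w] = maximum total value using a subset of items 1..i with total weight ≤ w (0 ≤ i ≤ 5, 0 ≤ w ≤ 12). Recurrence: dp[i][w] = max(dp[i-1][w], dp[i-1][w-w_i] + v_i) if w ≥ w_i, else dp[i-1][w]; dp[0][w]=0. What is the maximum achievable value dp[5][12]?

14

i\w   0   1   2   3   4   5   6   7   8   9  10  11  12
  0   0   0   0   0   0   0   0   0   0   0   0   0   0
  1   0   0   0   0   4   4   4   4   4   4   4   4   4
  2   0   0   0   0   4   4   4   4   4   4   4   4   4
  3   0   0   0   0   4   4   4   4   4   4   8   8   8
  4   0   0   0   0   4   4   5   5   5   5   9   9   9
  5   0   0   5   5   5   5   9   9  10  10  10  10  14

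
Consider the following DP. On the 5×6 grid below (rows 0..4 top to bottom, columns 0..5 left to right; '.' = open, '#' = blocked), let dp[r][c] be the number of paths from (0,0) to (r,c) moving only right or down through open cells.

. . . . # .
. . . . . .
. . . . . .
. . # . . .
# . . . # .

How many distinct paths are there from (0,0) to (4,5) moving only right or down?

42

r\c   0   1   2   3   4   5
  0   1   1   1   1   0   0
  1   1   2   3   4   4   4
  2   1   3   6  10  14  18
  3   1   4   0  10  24  42
  4   0   4   4  14   0  42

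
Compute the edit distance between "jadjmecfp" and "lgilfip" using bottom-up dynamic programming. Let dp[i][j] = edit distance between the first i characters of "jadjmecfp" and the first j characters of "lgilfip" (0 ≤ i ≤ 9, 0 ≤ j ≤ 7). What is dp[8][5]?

   ''  l  g  i  l  f  i  p
''  0  1  2  3  4  5  6  7
 j  1  1  2  3  4  5  6  7
 a  2  2  2  3  4  5  6  7
 d  3  3  3  3  4  5  6  7
 j  4  4  4  4  4  5  6  7
 m  5  5  5  5  5  5  6  7
 e  6  6  6  6  6  6  6  7
 c  7  7  7  7  7  7  7  7
 f  8  8  8  8  8  7  8  8
 p  9  9  9  9  9  8  8  8

7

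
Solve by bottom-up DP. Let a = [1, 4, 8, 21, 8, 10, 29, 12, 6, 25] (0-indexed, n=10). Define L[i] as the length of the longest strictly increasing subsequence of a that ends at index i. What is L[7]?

5

   i    0    1    2    3    4    5    6    7    8    9
a[i]    1    4    8   21    8   10   29   12    6   25
L[i]    1    2    3    4    3    4    5    5    3    6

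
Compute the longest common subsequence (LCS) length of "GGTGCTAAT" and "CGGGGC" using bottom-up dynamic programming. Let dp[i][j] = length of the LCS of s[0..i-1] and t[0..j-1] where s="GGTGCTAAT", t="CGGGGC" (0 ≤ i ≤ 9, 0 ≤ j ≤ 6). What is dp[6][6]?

4

   ''  C  G  G  G  G  C
''  0  0  0  0  0  0  0
 G  0  0  1  1  1  1  1
 G  0  0  1  2  2  2  2
 T  0  0  1  2  2  2  2
 G  0  0  1  2  3  3  3
 C  0  1  1  2  3  3  4
 T  0  1  1  2  3  3  4
 A  0  1  1  2  3  3  4
 A  0  1  1  2  3  3  4
 T  0  1  1  2  3  3  4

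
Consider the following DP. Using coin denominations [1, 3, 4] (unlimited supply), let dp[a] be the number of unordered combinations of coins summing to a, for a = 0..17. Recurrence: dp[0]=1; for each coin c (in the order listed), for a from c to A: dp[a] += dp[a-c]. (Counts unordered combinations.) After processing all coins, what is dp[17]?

after  coin     0     1     2     3     4     5     6     7     8     9    10    11    12    13    14    15    16    17
          1     1     1     1     1     1     1     1     1     1     1     1     1     1     1     1     1     1     1
          3     1     1     1     2     2     2     3     3     3     4     4     4     5     5     5     6     6     6
          4     1     1     1     2     3     3     4     5     6     7     8     9    11    12    13    15    17    18

18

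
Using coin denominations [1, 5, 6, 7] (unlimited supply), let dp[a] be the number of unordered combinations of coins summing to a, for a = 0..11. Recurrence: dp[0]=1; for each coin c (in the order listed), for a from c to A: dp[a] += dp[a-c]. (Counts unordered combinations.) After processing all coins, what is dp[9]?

after  coin     0     1     2     3     4     5     6     7     8     9    10    11
          1     1     1     1     1     1     1     1     1     1     1     1     1
          5     1     1     1     1     1     2     2     2     2     2     3     3
          6     1     1     1     1     1     2     3     3     3     3     4     5
          7     1     1     1     1     1     2     3     4     4     4     5     6

4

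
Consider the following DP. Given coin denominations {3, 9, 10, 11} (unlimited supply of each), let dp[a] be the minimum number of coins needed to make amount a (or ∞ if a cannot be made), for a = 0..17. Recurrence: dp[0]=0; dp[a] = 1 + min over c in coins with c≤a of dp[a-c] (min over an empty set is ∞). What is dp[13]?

2

 a  0  1  2  3  4  5  6  7  8  9 10 11 12 13 14 15 16 17
dp  0  -  -  1  -  -  2  -  -  1  1  1  2  2  2  3  3  3
(- denotes ∞ / unreachable)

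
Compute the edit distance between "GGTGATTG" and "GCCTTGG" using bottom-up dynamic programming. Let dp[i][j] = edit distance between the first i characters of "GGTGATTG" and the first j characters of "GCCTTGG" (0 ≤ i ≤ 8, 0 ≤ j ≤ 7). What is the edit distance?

   ''  G  C  C  T  T  G  G
''  0  1  2  3  4  5  6  7
 G  1  0  1  2  3  4  5  6
 G  2  1  1  2  3  4  4  5
 T  3  2  2  2  2  3  4  5
 G  4  3  3  3  3  3  3  4
 A  5  4  4  4  4  4  4  4
 T  6  5  5  5  4  4  5  5
 T  7  6  6  6  5  4  5  6
 G  8  7  7  7  6  5  4  5

5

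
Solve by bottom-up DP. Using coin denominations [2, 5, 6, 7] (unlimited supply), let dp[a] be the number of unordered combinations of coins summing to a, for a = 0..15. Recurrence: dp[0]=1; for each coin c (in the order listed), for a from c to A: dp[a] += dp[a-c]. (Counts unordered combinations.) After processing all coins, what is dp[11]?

after  coin     0     1     2     3     4     5     6     7     8     9    10    11    12    13    14    15
          2     1     0     1     0     1     0     1     0     1     0     1     0     1     0     1     0
          5     1     0     1     0     1     1     1     1     1     1     2     1     2     1     2     2
          6     1     0     1     0     1     1     2     1     2     1     3     2     4     2     4     3
          7     1     0     1     0     1     1     2     2     2     2     3     3     5     4     6     5

3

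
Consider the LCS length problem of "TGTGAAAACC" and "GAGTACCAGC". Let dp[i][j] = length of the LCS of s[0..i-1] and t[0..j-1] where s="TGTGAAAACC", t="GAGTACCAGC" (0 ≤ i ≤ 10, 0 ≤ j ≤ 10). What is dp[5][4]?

   ''  G  A  G  T  A  C  C  A  G  C
''  0  0  0  0  0  0  0  0  0  0  0
 T  0  0  0  0  1  1  1  1  1  1  1
 G  0  1  1  1  1  1  1  1  1  2  2
 T  0  1  1  1  2  2  2  2  2  2  2
 G  0  1  1  2  2  2  2  2  2  3  3
 A  0  1  2  2  2  3  3  3  3  3  3
 A  0  1  2  2  2  3  3  3  4  4  4
 A  0  1  2  2  2  3  3  3  4  4  4
 A  0  1  2  2  2  3  3  3  4  4  4
 C  0  1  2  2  2  3  4  4  4  4  5
 C  0  1  2  2  2  3  4  5  5  5  5

2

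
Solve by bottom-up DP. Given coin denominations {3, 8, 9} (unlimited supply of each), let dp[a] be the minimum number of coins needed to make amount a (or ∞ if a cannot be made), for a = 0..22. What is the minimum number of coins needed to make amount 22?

4

 a  0  1  2  3  4  5  6  7  8  9 10 11 12 13 14 15 16 17 18 19 20 21 22
dp  0  -  -  1  -  -  2  -  1  1  -  2  2  -  3  3  2  2  2  3  3  3  4
(- denotes ∞ / unreachable)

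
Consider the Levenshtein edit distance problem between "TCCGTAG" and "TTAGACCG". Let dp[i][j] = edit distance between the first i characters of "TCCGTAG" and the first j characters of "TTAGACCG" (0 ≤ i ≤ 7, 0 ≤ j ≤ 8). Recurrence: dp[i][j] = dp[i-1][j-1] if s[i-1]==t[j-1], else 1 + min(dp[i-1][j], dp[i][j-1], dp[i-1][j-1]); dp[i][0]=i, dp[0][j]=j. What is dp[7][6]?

4

   ''  T  T  A  G  A  C  C  G
''  0  1  2  3  4  5  6  7  8
 T  1  0  1  2  3  4  5  6  7
 C  2  1  1  2  3  4  4  5  6
 C  3  2  2  2  3  4  4  4  5
 G  4  3  3  3  2  3  4  5  4
 T  5  4  3  4  3  3  4  5  5
 A  6  5  4  3  4  3  4  5  6
 G  7  6  5  4  3  4  4  5  5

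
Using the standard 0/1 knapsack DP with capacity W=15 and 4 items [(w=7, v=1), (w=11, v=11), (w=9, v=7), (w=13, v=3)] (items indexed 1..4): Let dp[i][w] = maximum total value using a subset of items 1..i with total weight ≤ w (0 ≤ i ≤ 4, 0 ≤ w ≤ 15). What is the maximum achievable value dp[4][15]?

i\w   0   1   2   3   4   5   6   7   8   9  10  11  12  13  14  15
  0   0   0   0   0   0   0   0   0   0   0   0   0   0   0   0   0
  1   0   0   0   0   0   0   0   1   1   1   1   1   1   1   1   1
  2   0   0   0   0   0   0   0   1   1   1   1  11  11  11  11  11
  3   0   0   0   0   0   0   0   1   1   7   7  11  11  11  11  11
  4   0   0   0   0   0   0   0   1   1   7   7  11  11  11  11  11

11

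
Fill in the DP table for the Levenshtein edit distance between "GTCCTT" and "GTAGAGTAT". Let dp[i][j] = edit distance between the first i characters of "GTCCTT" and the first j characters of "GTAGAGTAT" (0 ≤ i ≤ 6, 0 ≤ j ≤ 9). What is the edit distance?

   ''  G  T  A  G  A  G  T  A  T
''  0  1  2  3  4  5  6  7  8  9
 G  1  0  1  2  3  4  5  6  7  8
 T  2  1  0  1  2  3  4  5  6  7
 C  3  2  1  1  2  3  4  5  6  7
 C  4  3  2  2  2  3  4  5  6  7
 T  5  4  3  3  3  3  4  4  5  6
 T  6  5  4  4  4  4  4  4  5  5

5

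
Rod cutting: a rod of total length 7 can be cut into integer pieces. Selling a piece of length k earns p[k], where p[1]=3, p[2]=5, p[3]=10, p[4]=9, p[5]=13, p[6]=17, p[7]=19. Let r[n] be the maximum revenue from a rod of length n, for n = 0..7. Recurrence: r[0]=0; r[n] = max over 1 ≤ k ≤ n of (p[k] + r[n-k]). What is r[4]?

13

   n    0    1    2    3    4    5    6    7
r[n]    0    3    6   10   13   16   20   23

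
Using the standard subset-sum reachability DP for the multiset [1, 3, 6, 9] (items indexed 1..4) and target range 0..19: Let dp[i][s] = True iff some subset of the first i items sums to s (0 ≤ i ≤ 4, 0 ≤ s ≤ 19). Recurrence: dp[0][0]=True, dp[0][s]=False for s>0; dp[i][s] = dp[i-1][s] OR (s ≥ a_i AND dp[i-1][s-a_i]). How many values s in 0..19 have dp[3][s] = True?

8

i\s   0   1   2   3   4   5   6   7   8   9  10  11  12  13  14  15  16  17  18  19
  0   T   F   F   F   F   F   F   F   F   F   F   F   F   F   F   F   F   F   F   F
  1   T   T   F   F   F   F   F   F   F   F   F   F   F   F   F   F   F   F   F   F
  2   T   T   F   T   T   F   F   F   F   F   F   F   F   F   F   F   F   F   F   F
  3   T   T   F   T   T   F   T   T   F   T   T   F   F   F   F   F   F   F   F   F
  4   T   T   F   T   T   F   T   T   F   T   T   F   T   T   F   T   T   F   T   T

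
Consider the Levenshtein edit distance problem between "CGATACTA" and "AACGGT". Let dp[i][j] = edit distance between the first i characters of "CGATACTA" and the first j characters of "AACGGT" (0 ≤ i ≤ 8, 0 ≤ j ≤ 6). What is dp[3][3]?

   ''  A  A  C  G  G  T
''  0  1  2  3  4  5  6
 C  1  1  2  2  3  4  5
 G  2  2  2  3  2  3  4
 A  3  2  2  3  3  3  4
 T  4  3  3  3  4  4  3
 A  5  4  3  4  4  5  4
 C  6  5  4  3  4  5  5
 T  7  6  5  4  4  5  5
 A  8  7  6  5  5  5  6

3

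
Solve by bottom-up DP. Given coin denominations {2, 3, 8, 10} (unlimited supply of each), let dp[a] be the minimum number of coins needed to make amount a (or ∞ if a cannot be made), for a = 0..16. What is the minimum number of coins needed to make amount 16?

2

 a  0  1  2  3  4  5  6  7  8  9 10 11 12 13 14 15 16
dp  0  -  1  1  2  2  2  3  1  3  1  2  2  2  3  3  2
(- denotes ∞ / unreachable)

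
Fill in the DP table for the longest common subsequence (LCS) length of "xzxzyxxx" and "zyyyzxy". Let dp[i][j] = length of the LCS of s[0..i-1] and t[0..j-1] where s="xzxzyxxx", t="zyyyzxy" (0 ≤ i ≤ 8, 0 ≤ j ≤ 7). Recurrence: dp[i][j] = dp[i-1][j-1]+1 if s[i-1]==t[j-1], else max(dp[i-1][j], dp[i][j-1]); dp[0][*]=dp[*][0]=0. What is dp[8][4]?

   ''  z  y  y  y  z  x  y
''  0  0  0  0  0  0  0  0
 x  0  0  0  0  0  0  1  1
 z  0  1  1  1  1  1  1  1
 x  0  1  1  1  1  1  2  2
 z  0  1  1  1  1  2  2  2
 y  0  1  2  2  2  2  2  3
 x  0  1  2  2  2  2  3  3
 x  0  1  2  2  2  2  3  3
 x  0  1  2  2  2  2  3  3

2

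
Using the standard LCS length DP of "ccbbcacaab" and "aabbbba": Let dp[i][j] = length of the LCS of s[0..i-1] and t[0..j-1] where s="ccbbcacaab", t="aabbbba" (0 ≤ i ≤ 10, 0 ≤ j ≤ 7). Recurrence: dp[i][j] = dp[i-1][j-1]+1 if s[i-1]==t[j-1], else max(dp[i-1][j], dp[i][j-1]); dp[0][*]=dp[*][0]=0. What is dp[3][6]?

1

   ''  a  a  b  b  b  b  a
''  0  0  0  0  0  0  0  0
 c  0  0  0  0  0  0  0  0
 c  0  0  0  0  0  0  0  0
 b  0  0  0  1  1  1  1  1
 b  0  0  0  1  2  2  2  2
 c  0  0  0  1  2  2  2  2
 a  0  1  1  1  2  2  2  3
 c  0  1  1  1  2  2  2  3
 a  0  1  2  2  2  2  2  3
 a  0  1  2  2  2  2  2  3
 b  0  1  2  3  3  3  3  3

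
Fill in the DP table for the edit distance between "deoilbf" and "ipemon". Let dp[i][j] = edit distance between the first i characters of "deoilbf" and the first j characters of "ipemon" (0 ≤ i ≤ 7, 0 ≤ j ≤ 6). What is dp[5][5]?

   ''  i  p  e  m  o  n
''  0  1  2  3  4  5  6
 d  1  1  2  3  4  5  6
 e  2  2  2  2  3  4  5
 o  3  3  3  3  3  3  4
 i  4  3  4  4  4  4  4
 l  5  4  4  5  5  5  5
 b  6  5  5  5  6  6  6
 f  7  6  6  6  6  7  7

5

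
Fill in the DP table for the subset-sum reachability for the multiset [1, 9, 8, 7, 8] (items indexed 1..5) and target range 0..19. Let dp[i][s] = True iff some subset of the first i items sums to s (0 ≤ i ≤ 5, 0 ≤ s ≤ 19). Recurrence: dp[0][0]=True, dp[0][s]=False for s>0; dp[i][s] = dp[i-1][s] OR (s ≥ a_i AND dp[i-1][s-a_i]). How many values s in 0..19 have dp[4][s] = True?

i\s   0   1   2   3   4   5   6   7   8   9  10  11  12  13  14  15  16  17  18  19
  0   T   F   F   F   F   F   F   F   F   F   F   F   F   F   F   F   F   F   F   F
  1   T   T   F   F   F   F   F   F   F   F   F   F   F   F   F   F   F   F   F   F
  2   T   T   F   F   F   F   F   F   F   T   T   F   F   F   F   F   F   F   F   F
  3   T   T   F   F   F   F   F   F   T   T   T   F   F   F   F   F   F   T   T   F
  4   T   T   F   F   F   F   F   T   T   T   T   F   F   F   F   T   T   T   T   F
  5   T   T   F   F   F   F   F   T   T   T   T   F   F   F   F   T   T   T   T   F

10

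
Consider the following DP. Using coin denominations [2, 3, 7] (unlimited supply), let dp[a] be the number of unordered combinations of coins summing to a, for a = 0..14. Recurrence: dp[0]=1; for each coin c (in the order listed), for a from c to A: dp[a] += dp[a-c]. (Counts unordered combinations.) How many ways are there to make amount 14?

after  coin     0     1     2     3     4     5     6     7     8     9    10    11    12    13    14
          2     1     0     1     0     1     0     1     0     1     0     1     0     1     0     1
          3     1     0     1     1     1     1     2     1     2     2     2     2     3     2     3
          7     1     0     1     1     1     1     2     2     2     3     3     3     4     4     5

5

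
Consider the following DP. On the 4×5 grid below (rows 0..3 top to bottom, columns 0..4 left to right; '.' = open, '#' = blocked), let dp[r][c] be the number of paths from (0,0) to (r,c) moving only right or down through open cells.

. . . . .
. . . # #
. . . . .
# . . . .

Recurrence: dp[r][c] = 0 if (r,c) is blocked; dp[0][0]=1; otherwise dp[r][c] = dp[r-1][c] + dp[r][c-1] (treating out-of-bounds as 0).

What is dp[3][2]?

9

r\c   0   1   2   3   4
  0   1   1   1   1   1
  1   1   2   3   0   0
  2   1   3   6   6   6
  3   0   3   9  15  21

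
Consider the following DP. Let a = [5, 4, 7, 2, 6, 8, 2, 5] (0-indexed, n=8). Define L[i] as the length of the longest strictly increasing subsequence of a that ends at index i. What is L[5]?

   i    0    1    2    3    4    5    6    7
a[i]    5    4    7    2    6    8    2    5
L[i]    1    1    2    1    2    3    1    2

3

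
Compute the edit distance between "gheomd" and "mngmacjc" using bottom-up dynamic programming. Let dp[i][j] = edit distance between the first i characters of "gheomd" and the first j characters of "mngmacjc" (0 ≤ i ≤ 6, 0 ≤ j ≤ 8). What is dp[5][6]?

6

   ''  m  n  g  m  a  c  j  c
''  0  1  2  3  4  5  6  7  8
 g  1  1  2  2  3  4  5  6  7
 h  2  2  2  3  3  4  5  6  7
 e  3  3  3  3  4  4  5  6  7
 o  4  4  4  4  4  5  5  6  7
 m  5  4  5  5  4  5  6  6  7
 d  6  5  5  6  5  5  6  7  7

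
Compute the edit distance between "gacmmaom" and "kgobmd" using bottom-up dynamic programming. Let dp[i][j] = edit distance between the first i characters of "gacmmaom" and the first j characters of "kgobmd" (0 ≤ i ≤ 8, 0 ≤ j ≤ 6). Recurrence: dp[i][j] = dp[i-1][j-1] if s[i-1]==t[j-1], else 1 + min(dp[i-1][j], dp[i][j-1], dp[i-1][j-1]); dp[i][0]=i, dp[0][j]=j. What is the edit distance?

7

   ''  k  g  o  b  m  d
''  0  1  2  3  4  5  6
 g  1  1  1  2  3  4  5
 a  2  2  2  2  3  4  5
 c  3  3  3  3  3  4  5
 m  4  4  4  4  4  3  4
 m  5  5  5  5  5  4  4
 a  6  6  6  6  6  5  5
 o  7  7  7  6  7  6  6
 m  8  8  8  7  7  7  7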